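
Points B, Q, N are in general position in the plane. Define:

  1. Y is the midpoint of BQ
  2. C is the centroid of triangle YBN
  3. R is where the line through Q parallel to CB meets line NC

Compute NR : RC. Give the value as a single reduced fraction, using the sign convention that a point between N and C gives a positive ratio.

NR:RC = -3/2

Work in coordinates with B = (0, 0), Q = (1, 0), N = (0, 1).
1. Y is the midpoint of BQ ⇒ Y = (1/2, 0)
2. C is the centroid of triangle YBN ⇒ C = (1/6, 1/3)
3. R is where the line through Q parallel to CB meets line NC ⇒ R = (1/2, -1)
R = N + t·(C−N) with t = 3, so NR:RC = t:(1−t) = 3:-2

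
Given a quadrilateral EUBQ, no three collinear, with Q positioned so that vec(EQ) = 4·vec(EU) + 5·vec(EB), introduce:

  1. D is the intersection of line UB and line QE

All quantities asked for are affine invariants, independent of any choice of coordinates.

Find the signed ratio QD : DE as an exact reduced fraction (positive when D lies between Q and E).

Assign E = (0, 0), U = (1, 0), B = (0, 1), Q = (4, 5) — the answer is frame-independent, so this choice is without loss of generality.
1. D is the intersection of line UB and line QE ⇒ D = (4/9, 5/9)
D = Q + t·(E−Q) with t = 8/9, so QD:DE = t:(1−t) = 8/9:1/9

QD:DE = 8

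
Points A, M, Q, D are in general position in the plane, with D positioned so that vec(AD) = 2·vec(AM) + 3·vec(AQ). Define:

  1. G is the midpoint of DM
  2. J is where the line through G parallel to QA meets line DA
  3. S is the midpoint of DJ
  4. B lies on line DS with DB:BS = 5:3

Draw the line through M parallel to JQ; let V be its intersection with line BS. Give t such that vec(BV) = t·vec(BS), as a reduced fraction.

Choose coordinates A = (0, 0), M = (1, 0), Q = (0, 1), D = (2, 3).
1. G is the midpoint of DM ⇒ G = (3/2, 3/2)
2. J is where the line through G parallel to QA meets line DA ⇒ J = (3/2, 9/4)
3. S is the midpoint of DJ ⇒ S = (7/4, 21/8)
4. B lies on line DS with DB:BS = 5:3 ⇒ B = (59/32, 177/64)
through M parallel to JQ: direction (-3/2, -5/4); meets BS at V = (-5/4, -15/8)
V = B + t·(S−B) with t = 33

t = 33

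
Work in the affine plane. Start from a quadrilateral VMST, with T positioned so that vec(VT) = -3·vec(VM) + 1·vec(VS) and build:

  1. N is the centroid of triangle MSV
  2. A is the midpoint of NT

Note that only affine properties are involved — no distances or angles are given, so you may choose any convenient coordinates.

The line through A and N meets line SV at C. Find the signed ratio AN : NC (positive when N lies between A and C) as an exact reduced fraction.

AN:NC = -5

Assign V = (0, 0), M = (1, 0), S = (0, 1), T = (-3, 1) — the answer is frame-independent, so this choice is without loss of generality.
1. N is the centroid of triangle MSV ⇒ N = (1/3, 1/3)
2. A is the midpoint of NT ⇒ A = (-4/3, 2/3)
line AN meets SV at C = (0, 2/5)
N = A + t·(C−A) with t = 5/4, so AN:NC = 5/4:-1/4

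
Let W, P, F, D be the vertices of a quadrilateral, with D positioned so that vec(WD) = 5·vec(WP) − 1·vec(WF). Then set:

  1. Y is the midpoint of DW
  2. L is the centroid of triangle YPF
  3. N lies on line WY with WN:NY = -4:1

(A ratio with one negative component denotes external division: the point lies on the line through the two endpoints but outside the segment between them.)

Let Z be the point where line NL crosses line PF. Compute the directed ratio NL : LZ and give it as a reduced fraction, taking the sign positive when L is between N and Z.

Choose coordinates W = (0, 0), P = (1, 0), F = (0, 1), D = (5, -1).
1. Y is the midpoint of DW ⇒ Y = (5/2, -1/2)
2. L is the centroid of triangle YPF ⇒ L = (7/6, 1/6)
3. N lies on line WY with WN:NY = -4:1 ⇒ N = (10/3, -2/3)
line NL meets PF at Z = (5/8, 3/8)
L = N + t·(Z−N) with t = 4/5, so NL:LZ = 4/5:1/5

NL:LZ = 4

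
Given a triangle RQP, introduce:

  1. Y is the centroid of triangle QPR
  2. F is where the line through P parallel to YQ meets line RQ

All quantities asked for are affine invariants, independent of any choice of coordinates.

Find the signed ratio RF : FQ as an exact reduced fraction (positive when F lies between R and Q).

Work in coordinates with R = (0, 0), Q = (1, 0), P = (0, 1).
1. Y is the centroid of triangle QPR ⇒ Y = (1/3, 1/3)
2. F is where the line through P parallel to YQ meets line RQ ⇒ F = (2, 0)
F = R + t·(Q−R) with t = 2, so RF:FQ = t:(1−t) = 2:-1

RF:FQ = -2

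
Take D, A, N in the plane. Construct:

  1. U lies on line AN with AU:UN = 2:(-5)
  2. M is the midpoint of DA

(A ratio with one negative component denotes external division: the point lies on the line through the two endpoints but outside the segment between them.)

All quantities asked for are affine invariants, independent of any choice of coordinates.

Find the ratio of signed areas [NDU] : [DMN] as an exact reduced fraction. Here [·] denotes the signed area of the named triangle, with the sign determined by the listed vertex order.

Choose coordinates D = (0, 0), A = (1, 0), N = (0, 1).
1. U lies on line AN with AU:UN = 2:(-5) ⇒ U = (5/3, -2/3)
2. M is the midpoint of DA ⇒ M = (1/2, 0)
2·[NDU] = 5/3, 2·[DMN] = 1/2
[NDU]:[DMN] = 5/3:1/2 = 10/3

[NDU]:[DMN] = 10/3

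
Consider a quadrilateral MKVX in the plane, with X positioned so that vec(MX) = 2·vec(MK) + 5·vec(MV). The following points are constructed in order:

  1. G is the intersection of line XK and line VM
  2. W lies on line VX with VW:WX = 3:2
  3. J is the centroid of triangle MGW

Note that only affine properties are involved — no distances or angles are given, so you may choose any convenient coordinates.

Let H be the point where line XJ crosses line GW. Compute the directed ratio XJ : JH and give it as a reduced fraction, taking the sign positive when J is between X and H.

Set M = (0, 0), K = (1, 0), V = (0, 1), X = (2, 5); any affine frame gives the same invariant.
1. G is the intersection of line XK and line VM ⇒ G = (0, -5)
2. W lies on line VX with VW:WX = 3:2 ⇒ W = (6/5, 17/5)
3. J is the centroid of triangle MGW ⇒ J = (2/5, -8/15)
line XJ meets GW at H = (74/85, 93/85)
J = X + t·(H−X) with t = 17/12, so XJ:JH = 17/12:-5/12

XJ:JH = -17/5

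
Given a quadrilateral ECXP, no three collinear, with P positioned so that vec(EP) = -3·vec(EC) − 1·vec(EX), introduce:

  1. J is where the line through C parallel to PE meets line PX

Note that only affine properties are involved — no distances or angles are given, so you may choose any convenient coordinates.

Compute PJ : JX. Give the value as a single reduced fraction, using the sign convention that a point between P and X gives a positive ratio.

PJ:JX = -1/4

Assign E = (0, 0), C = (1, 0), X = (0, 1), P = (-3, -1) — the answer is frame-independent, so this choice is without loss of generality.
1. J is where the line through C parallel to PE meets line PX ⇒ J = (-4, -5/3)
J = P + t·(X−P) with t = -1/3, so PJ:JX = t:(1−t) = -1/3:4/3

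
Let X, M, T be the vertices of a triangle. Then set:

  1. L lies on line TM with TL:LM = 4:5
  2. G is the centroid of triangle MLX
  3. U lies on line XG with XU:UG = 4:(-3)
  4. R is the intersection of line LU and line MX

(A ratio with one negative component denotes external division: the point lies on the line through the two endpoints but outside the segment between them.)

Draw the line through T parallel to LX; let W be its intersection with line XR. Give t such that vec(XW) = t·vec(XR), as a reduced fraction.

t = 1/5

Work in coordinates with X = (0, 0), M = (1, 0), T = (0, 1).
1. L lies on line TM with TL:LM = 4:5 ⇒ L = (4/9, 5/9)
2. G is the centroid of triangle MLX ⇒ G = (13/27, 5/27)
3. U lies on line XG with XU:UG = 4:(-3) ⇒ U = (52/27, 20/27)
4. R is the intersection of line LU and line MX ⇒ R = (-4, 0)
through T parallel to LX: direction (-4/9, -5/9); meets XR at W = (-4/5, 0)
W = X + t·(R−X) with t = 1/5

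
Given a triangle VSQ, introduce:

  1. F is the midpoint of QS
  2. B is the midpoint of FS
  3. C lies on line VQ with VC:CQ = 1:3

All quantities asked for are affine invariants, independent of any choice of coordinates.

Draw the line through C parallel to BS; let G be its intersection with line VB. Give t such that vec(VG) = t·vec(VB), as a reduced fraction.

t = 1/4

Assign V = (0, 0), S = (1, 0), Q = (0, 1) — the answer is frame-independent, so this choice is without loss of generality.
1. F is the midpoint of QS ⇒ F = (1/2, 1/2)
2. B is the midpoint of FS ⇒ B = (3/4, 1/4)
3. C lies on line VQ with VC:CQ = 1:3 ⇒ C = (0, 1/4)
through C parallel to BS: direction (1/4, -1/4); meets VB at G = (3/16, 1/16)
G = V + t·(B−V) with t = 1/4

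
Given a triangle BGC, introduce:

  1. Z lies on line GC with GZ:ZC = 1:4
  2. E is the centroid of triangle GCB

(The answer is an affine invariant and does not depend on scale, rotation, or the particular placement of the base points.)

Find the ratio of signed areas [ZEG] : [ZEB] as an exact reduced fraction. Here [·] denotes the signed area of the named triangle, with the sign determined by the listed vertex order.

Work in coordinates with B = (0, 0), G = (1, 0), C = (0, 1).
1. Z lies on line GC with GZ:ZC = 1:4 ⇒ Z = (4/5, 1/5)
2. E is the centroid of triangle GCB ⇒ E = (1/3, 1/3)
2·[ZEG] = 1/15, 2·[ZEB] = 1/5
[ZEG]:[ZEB] = 1/15:1/5 = 1/3

[ZEG]:[ZEB] = 1/3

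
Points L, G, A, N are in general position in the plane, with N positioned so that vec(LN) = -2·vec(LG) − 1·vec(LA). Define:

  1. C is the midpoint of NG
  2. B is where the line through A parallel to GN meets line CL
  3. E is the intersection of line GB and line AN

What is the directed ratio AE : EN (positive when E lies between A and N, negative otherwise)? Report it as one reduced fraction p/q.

AE:EN = -1/2

Choose coordinates L = (0, 0), G = (1, 0), A = (0, 1), N = (-2, -1).
1. C is the midpoint of NG ⇒ C = (-1/2, -1/2)
2. B is where the line through A parallel to GN meets line CL ⇒ B = (3/2, 3/2)
3. E is the intersection of line GB and line AN ⇒ E = (2, 3)
E = A + t·(N−A) with t = -1, so AE:EN = t:(1−t) = -1:2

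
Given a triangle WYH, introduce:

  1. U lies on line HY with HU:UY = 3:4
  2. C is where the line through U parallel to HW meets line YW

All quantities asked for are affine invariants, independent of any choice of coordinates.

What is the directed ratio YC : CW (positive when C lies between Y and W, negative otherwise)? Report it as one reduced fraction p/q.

YC:CW = 4/3

Work in coordinates with W = (0, 0), Y = (1, 0), H = (0, 1).
1. U lies on line HY with HU:UY = 3:4 ⇒ U = (3/7, 4/7)
2. C is where the line through U parallel to HW meets line YW ⇒ C = (3/7, 0)
C = Y + t·(W−Y) with t = 4/7, so YC:CW = t:(1−t) = 4/7:3/7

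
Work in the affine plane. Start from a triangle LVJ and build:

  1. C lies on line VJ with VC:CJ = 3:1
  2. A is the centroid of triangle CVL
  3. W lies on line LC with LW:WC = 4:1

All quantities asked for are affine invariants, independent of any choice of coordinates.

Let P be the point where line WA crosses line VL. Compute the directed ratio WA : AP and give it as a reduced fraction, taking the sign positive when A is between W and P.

Work in coordinates with L = (0, 0), V = (1, 0), J = (0, 1).
1. C lies on line VJ with VC:CJ = 3:1 ⇒ C = (1/4, 3/4)
2. A is the centroid of triangle CVL ⇒ A = (5/12, 1/4)
3. W lies on line LC with LW:WC = 4:1 ⇒ W = (1/5, 3/5)
line WA meets VL at P = (4/7, 0)
A = W + t·(P−W) with t = 7/12, so WA:AP = 7/12:5/12

WA:AP = 7/5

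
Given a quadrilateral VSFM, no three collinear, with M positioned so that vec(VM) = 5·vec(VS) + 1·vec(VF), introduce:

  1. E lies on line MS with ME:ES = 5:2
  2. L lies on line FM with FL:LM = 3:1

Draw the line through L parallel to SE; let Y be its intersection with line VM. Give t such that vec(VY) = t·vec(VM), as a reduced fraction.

t = -1/4

Work in coordinates with V = (0, 0), S = (1, 0), F = (0, 1), M = (5, 1).
1. E lies on line MS with ME:ES = 5:2 ⇒ E = (15/7, 2/7)
2. L lies on line FM with FL:LM = 3:1 ⇒ L = (15/4, 1)
through L parallel to SE: direction (8/7, 2/7); meets VM at Y = (-5/4, -1/4)
Y = V + t·(M−V) with t = -1/4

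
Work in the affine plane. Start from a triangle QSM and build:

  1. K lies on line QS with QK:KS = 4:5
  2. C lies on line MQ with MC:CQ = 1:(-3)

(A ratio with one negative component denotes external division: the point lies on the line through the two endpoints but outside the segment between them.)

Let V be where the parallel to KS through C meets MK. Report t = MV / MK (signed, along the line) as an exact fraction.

t = -1/2

Assign Q = (0, 0), S = (1, 0), M = (0, 1) — the answer is frame-independent, so this choice is without loss of generality.
1. K lies on line QS with QK:KS = 4:5 ⇒ K = (4/9, 0)
2. C lies on line MQ with MC:CQ = 1:(-3) ⇒ C = (0, 3/2)
through C parallel to KS: direction (5/9, 0); meets MK at V = (-2/9, 3/2)
V = M + t·(K−M) with t = -1/2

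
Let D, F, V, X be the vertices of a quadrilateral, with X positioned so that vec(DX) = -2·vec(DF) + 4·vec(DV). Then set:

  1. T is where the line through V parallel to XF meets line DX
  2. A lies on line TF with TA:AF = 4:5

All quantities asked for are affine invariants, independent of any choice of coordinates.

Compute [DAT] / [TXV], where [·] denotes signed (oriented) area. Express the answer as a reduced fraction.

[DAT]:[TXV] = -8/3

Set D = (0, 0), F = (1, 0), V = (0, 1), X = (-2, 4); any affine frame gives the same invariant.
1. T is where the line through V parallel to XF meets line DX ⇒ T = (-3/2, 3)
2. A lies on line TF with TA:AF = 4:5 ⇒ A = (-7/18, 5/3)
2·[DAT] = 4/3, 2·[TXV] = -1/2
[DAT]:[TXV] = 4/3:-1/2 = -8/3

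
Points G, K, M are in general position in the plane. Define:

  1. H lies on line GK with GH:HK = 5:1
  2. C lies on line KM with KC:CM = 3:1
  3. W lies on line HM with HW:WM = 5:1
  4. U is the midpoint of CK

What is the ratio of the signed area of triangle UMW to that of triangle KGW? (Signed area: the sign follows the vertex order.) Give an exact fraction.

[UMW]:[KGW] = -1/48

Assign G = (0, 0), K = (1, 0), M = (0, 1) — the answer is frame-independent, so this choice is without loss of generality.
1. H lies on line GK with GH:HK = 5:1 ⇒ H = (5/6, 0)
2. C lies on line KM with KC:CM = 3:1 ⇒ C = (1/4, 3/4)
3. W lies on line HM with HW:WM = 5:1 ⇒ W = (5/36, 5/6)
4. U is the midpoint of CK ⇒ U = (5/8, 3/8)
2·[UMW] = 5/288, 2·[KGW] = -5/6
[UMW]:[KGW] = 5/288:-5/6 = -1/48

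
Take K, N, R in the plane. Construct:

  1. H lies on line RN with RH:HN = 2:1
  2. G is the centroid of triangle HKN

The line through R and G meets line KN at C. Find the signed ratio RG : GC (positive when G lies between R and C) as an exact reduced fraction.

Work in coordinates with K = (0, 0), N = (1, 0), R = (0, 1).
1. H lies on line RN with RH:HN = 2:1 ⇒ H = (2/3, 1/3)
2. G is the centroid of triangle HKN ⇒ G = (5/9, 1/9)
line RG meets KN at C = (5/8, 0)
G = R + t·(C−R) with t = 8/9, so RG:GC = 8/9:1/9

RG:GC = 8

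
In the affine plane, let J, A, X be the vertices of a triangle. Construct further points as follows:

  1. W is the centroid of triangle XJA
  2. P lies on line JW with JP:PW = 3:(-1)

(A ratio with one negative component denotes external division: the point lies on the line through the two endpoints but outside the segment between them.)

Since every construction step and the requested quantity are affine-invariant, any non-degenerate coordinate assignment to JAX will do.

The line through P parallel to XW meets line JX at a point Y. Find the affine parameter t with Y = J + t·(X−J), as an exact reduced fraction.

Set J = (0, 0), A = (1, 0), X = (0, 1); any affine frame gives the same invariant.
1. W is the centroid of triangle XJA ⇒ W = (1/3, 1/3)
2. P lies on line JW with JP:PW = 3:(-1) ⇒ P = (1/2, 1/2)
through P parallel to XW: direction (1/3, -2/3); meets JX at Y = (0, 3/2)
Y = J + t·(X−J) with t = 3/2

t = 3/2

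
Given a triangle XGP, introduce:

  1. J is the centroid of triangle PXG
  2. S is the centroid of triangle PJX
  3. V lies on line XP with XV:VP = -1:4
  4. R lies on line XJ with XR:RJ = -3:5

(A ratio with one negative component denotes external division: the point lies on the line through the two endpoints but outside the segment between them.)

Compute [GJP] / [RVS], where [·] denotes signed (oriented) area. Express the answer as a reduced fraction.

Choose coordinates X = (0, 0), G = (1, 0), P = (0, 1).
1. J is the centroid of triangle PXG ⇒ J = (1/3, 1/3)
2. S is the centroid of triangle PJX ⇒ S = (1/9, 4/9)
3. V lies on line XP with XV:VP = -1:4 ⇒ V = (0, -1/3)
4. R lies on line XJ with XR:RJ = -3:5 ⇒ R = (-1/2, -1/2)
2·[GJP] = -1/3, 2·[RVS] = 10/27
[GJP]:[RVS] = -1/3:10/27 = -9/10

[GJP]:[RVS] = -9/10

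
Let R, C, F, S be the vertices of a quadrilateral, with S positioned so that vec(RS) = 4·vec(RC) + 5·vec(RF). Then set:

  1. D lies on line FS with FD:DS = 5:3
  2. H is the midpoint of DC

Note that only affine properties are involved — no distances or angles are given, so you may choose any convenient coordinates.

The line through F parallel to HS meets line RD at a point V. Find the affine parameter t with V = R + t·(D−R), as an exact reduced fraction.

Work in coordinates with R = (0, 0), C = (1, 0), F = (0, 1), S = (4, 5).
1. D lies on line FS with FD:DS = 5:3 ⇒ D = (5/2, 7/2)
2. H is the midpoint of DC ⇒ H = (7/4, 7/4)
through F parallel to HS: direction (9/4, 13/4); meets RD at V = (-45/2, -63/2)
V = R + t·(D−R) with t = -9

t = -9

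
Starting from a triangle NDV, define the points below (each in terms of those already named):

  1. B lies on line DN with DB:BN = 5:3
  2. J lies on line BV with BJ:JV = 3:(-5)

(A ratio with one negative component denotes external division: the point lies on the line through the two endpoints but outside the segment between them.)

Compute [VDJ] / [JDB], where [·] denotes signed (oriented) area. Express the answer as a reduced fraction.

Set N = (0, 0), D = (1, 0), V = (0, 1); any affine frame gives the same invariant.
1. B lies on line DN with DB:BN = 5:3 ⇒ B = (3/8, 0)
2. J lies on line BV with BJ:JV = 3:(-5) ⇒ J = (15/16, -3/2)
2·[VDJ] = -25/16, 2·[JDB] = 15/16
[VDJ]:[JDB] = -25/16:15/16 = -5/3

[VDJ]:[JDB] = -5/3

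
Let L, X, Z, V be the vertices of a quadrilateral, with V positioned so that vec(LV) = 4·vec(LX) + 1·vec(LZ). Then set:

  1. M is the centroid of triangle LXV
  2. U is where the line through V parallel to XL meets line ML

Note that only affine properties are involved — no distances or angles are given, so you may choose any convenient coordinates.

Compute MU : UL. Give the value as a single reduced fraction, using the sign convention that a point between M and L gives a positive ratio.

Assign L = (0, 0), X = (1, 0), Z = (0, 1), V = (4, 1) — the answer is frame-independent, so this choice is without loss of generality.
1. M is the centroid of triangle LXV ⇒ M = (5/3, 1/3)
2. U is where the line through V parallel to XL meets line ML ⇒ U = (5, 1)
U = M + t·(L−M) with t = -2, so MU:UL = t:(1−t) = -2:3

MU:UL = -2/3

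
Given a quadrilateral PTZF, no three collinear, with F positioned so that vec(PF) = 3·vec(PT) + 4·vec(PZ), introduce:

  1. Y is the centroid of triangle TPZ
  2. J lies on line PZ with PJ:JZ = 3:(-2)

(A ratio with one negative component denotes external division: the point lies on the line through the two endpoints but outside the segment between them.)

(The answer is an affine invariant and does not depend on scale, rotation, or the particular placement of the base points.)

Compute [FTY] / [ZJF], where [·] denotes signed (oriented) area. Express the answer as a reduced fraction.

Assign P = (0, 0), T = (1, 0), Z = (0, 1), F = (3, 4) — the answer is frame-independent, so this choice is without loss of generality.
1. Y is the centroid of triangle TPZ ⇒ Y = (1/3, 1/3)
2. J lies on line PZ with PJ:JZ = 3:(-2) ⇒ J = (0, 3)
2·[FTY] = -10/3, 2·[ZJF] = -6
[FTY]:[ZJF] = -10/3:-6 = 5/9

[FTY]:[ZJF] = 5/9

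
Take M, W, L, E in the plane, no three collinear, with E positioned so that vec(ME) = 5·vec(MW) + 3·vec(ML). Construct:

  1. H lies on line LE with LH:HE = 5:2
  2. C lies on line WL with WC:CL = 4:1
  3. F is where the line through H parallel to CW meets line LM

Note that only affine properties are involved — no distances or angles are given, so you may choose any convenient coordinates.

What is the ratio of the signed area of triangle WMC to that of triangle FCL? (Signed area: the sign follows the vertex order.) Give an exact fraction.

[WMC]:[FCL] = 4/5

Work in coordinates with M = (0, 0), W = (1, 0), L = (0, 1), E = (5, 3).
1. H lies on line LE with LH:HE = 5:2 ⇒ H = (25/7, 17/7)
2. C lies on line WL with WC:CL = 4:1 ⇒ C = (1/5, 4/5)
3. F is where the line through H parallel to CW meets line LM ⇒ F = (0, 6)
2·[WMC] = -4/5, 2·[FCL] = -1
[WMC]:[FCL] = -4/5:-1 = 4/5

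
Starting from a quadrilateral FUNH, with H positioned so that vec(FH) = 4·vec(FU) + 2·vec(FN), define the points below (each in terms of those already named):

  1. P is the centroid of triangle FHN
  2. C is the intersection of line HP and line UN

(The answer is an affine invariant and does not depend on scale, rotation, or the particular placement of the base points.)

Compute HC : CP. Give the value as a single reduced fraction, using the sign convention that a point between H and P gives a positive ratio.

HC:CP = -15/4

Assign F = (0, 0), U = (1, 0), N = (0, 1), H = (4, 2) — the answer is frame-independent, so this choice is without loss of generality.
1. P is the centroid of triangle FHN ⇒ P = (4/3, 1)
2. C is the intersection of line HP and line UN ⇒ C = (4/11, 7/11)
C = H + t·(P−H) with t = 15/11, so HC:CP = t:(1−t) = 15/11:-4/11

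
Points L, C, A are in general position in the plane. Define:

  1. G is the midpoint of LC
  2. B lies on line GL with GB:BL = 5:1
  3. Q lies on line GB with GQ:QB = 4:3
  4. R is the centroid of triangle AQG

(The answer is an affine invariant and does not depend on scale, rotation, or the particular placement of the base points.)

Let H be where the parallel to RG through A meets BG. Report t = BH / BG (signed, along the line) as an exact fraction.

t = 11/7

Work in coordinates with L = (0, 0), C = (1, 0), A = (0, 1).
1. G is the midpoint of LC ⇒ G = (1/2, 0)
2. B lies on line GL with GB:BL = 5:1 ⇒ B = (1/12, 0)
3. Q lies on line GB with GQ:QB = 4:3 ⇒ Q = (11/42, 0)
4. R is the centroid of triangle AQG ⇒ R = (16/63, 1/3)
through A parallel to RG: direction (31/126, -1/3); meets BG at H = (31/42, 0)
H = B + t·(G−B) with t = 11/7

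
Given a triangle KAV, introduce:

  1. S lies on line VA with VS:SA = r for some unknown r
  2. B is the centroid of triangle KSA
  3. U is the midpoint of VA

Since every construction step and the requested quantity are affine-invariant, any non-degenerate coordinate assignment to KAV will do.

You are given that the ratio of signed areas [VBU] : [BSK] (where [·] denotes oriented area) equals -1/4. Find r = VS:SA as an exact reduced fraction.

Choose coordinates K = (0, 0), A = (1, 0), V = (0, 1).
1. With VS:SA = r, write λ = r/(r+1) so S = V + λ·(A−V); S is affine-linear in λ
2. B is the centroid of triangle KSA ⇒ B is an affine combination of earlier points and hence also affine-linear in λ
3. U is the midpoint of VA ⇒ U = (1/2, 1/2)
Every point depending on S is an affine combination of S and λ-independent points, so each such coordinate is linear in λ; the λ² term in each signed area is a multiple of (A−V)×(A−V) = 0, so 2·[VBU] and 2·[BSK] are each linear in λ. Evaluating at λ=0 and λ=1:
  2·[VBU] = 1/6,   2·[BSK] = -1/3·λ + 1/3
So [VBU]:[BSK] = (1/6) / (-1/3·λ + 1/3). Setting this equal to -1/4:
  1/6 = -1/4·(-1/3·λ + 1/3)  ⇒  λ = 3
Then r = λ/(1−λ) = (3)/(-2) = -3/2. Check: with r = -3/2, S = (3, -2) and [VBU]:[BSK] = -1/4 as required.

r = -3/2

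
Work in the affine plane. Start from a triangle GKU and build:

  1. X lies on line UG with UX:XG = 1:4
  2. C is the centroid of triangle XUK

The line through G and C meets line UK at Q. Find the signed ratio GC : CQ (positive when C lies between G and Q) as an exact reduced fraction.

GC:CQ = 14

Choose coordinates G = (0, 0), K = (1, 0), U = (0, 1).
1. X lies on line UG with UX:XG = 1:4 ⇒ X = (0, 4/5)
2. C is the centroid of triangle XUK ⇒ C = (1/3, 3/5)
line GC meets UK at Q = (5/14, 9/14)
C = G + t·(Q−G) with t = 14/15, so GC:CQ = 14/15:1/15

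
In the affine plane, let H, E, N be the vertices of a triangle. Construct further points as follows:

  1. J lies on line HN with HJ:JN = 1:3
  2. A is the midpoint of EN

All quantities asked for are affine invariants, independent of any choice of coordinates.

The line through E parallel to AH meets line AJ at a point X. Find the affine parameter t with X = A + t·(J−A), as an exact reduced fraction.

Work in coordinates with H = (0, 0), E = (1, 0), N = (0, 1).
1. J lies on line HN with HJ:JN = 1:3 ⇒ J = (0, 1/4)
2. A is the midpoint of EN ⇒ A = (1/2, 1/2)
through E parallel to AH: direction (-1/2, -1/2); meets AJ at X = (5/2, 3/2)
X = A + t·(J−A) with t = -4

t = -4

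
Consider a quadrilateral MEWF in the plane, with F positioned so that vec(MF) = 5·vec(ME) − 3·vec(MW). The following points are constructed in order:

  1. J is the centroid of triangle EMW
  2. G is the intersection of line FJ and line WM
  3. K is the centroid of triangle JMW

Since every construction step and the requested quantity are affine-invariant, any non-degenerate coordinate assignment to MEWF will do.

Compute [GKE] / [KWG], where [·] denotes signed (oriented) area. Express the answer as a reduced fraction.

[GKE]:[KWG] = 4/3

Assign M = (0, 0), E = (1, 0), W = (0, 1), F = (5, -3) — the answer is frame-independent, so this choice is without loss of generality.
1. J is the centroid of triangle EMW ⇒ J = (1/3, 1/3)
2. G is the intersection of line FJ and line WM ⇒ G = (0, 4/7)
3. K is the centroid of triangle JMW ⇒ K = (1/9, 4/9)
2·[GKE] = 4/63, 2·[KWG] = 1/21
[GKE]:[KWG] = 4/63:1/21 = 4/3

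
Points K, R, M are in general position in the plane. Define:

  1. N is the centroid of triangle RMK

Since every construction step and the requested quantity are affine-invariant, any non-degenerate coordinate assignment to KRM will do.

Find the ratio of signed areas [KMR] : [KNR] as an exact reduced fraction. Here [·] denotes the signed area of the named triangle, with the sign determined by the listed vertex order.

[KMR]:[KNR] = 3

Work in coordinates with K = (0, 0), R = (1, 0), M = (0, 1).
1. N is the centroid of triangle RMK ⇒ N = (1/3, 1/3)
2·[KMR] = -1, 2·[KNR] = -1/3
[KMR]:[KNR] = -1:-1/3 = 3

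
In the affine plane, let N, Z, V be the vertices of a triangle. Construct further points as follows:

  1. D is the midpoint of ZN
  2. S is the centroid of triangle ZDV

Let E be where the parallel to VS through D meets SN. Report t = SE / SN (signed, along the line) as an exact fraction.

t = 1/3

Set N = (0, 0), Z = (1, 0), V = (0, 1); any affine frame gives the same invariant.
1. D is the midpoint of ZN ⇒ D = (1/2, 0)
2. S is the centroid of triangle ZDV ⇒ S = (1/2, 1/3)
through D parallel to VS: direction (1/2, -2/3); meets SN at E = (1/3, 2/9)
E = S + t·(N−S) with t = 1/3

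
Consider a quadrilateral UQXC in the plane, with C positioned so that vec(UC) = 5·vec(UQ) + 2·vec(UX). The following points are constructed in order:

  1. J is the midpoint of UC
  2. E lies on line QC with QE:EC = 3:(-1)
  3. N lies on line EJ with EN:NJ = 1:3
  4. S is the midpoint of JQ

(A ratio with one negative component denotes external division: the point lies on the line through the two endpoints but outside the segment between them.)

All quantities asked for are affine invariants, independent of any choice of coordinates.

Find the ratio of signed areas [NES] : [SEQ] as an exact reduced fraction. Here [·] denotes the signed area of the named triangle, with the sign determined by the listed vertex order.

Set U = (0, 0), Q = (1, 0), X = (0, 1), C = (5, 2); any affine frame gives the same invariant.
1. J is the midpoint of UC ⇒ J = (5/2, 1)
2. E lies on line QC with QE:EC = 3:(-1) ⇒ E = (7, 3)
3. N lies on line EJ with EN:NJ = 1:3 ⇒ N = (47/8, 5/2)
4. S is the midpoint of JQ ⇒ S = (7/4, 1/2)
2·[NES] = -3/16, 2·[SEQ] = -3/4
[NES]:[SEQ] = -3/16:-3/4 = 1/4

[NES]:[SEQ] = 1/4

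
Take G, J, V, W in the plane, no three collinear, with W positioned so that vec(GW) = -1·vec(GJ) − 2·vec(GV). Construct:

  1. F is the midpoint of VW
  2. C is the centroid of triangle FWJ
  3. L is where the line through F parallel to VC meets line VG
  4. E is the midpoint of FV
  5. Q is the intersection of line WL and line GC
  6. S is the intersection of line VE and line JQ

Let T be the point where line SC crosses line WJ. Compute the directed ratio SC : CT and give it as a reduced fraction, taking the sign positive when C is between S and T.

Set G = (0, 0), J = (1, 0), V = (0, 1), W = (-1, -2); any affine frame gives the same invariant.
1. F is the midpoint of VW ⇒ F = (-1/2, -1/2)
2. C is the centroid of triangle FWJ ⇒ C = (-1/6, -5/6)
3. L is where the line through F parallel to VC meets line VG ⇒ L = (0, 5)
4. E is the midpoint of FV ⇒ E = (-1/4, 1/4)
5. Q is the intersection of line WL and line GC ⇒ Q = (-5/2, -25/2)
6. S is the intersection of line VE and line JQ ⇒ S = (8, 25)
line SC meets WJ at T = (-17/53, -70/53)
C = S + t·(T−S) with t = 53/54, so SC:CT = 53/54:1/54

SC:CT = 53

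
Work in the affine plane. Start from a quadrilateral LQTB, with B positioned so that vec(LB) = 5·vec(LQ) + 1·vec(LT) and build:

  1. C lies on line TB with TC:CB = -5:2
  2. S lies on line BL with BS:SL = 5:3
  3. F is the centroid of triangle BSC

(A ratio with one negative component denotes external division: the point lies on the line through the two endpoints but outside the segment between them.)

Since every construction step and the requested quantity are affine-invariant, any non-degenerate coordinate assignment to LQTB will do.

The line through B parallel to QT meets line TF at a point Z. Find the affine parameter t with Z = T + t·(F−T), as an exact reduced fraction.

t = 36/35

Choose coordinates L = (0, 0), Q = (1, 0), T = (0, 1), B = (5, 1).
1. C lies on line TB with TC:CB = -5:2 ⇒ C = (25/3, 1)
2. S lies on line BL with BS:SL = 5:3 ⇒ S = (15/8, 3/8)
3. F is the centroid of triangle BSC ⇒ F = (365/72, 19/24)
through B parallel to QT: direction (-1, 1); meets TF at Z = (73/14, 11/14)
Z = T + t·(F−T) with t = 36/35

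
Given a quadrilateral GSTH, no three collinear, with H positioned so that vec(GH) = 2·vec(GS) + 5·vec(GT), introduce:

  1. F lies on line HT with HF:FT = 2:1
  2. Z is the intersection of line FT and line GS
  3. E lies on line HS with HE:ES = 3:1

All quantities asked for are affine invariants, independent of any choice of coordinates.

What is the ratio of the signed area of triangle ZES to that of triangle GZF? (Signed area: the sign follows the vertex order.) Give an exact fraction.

Work in coordinates with G = (0, 0), S = (1, 0), T = (0, 1), H = (2, 5).
1. F lies on line HT with HF:FT = 2:1 ⇒ F = (2/3, 7/3)
2. Z is the intersection of line FT and line GS ⇒ Z = (-1/2, 0)
3. E lies on line HS with HE:ES = 3:1 ⇒ E = (5/4, 5/4)
2·[ZES] = -15/8, 2·[GZF] = -7/6
[ZES]:[GZF] = -15/8:-7/6 = 45/28

[ZES]:[GZF] = 45/28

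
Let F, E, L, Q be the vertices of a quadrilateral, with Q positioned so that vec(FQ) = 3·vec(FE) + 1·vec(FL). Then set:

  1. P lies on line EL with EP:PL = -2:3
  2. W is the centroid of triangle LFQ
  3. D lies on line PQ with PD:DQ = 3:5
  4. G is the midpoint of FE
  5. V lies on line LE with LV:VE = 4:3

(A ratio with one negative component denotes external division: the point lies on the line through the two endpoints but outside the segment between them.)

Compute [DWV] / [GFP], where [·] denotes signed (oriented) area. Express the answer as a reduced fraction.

Choose coordinates F = (0, 0), E = (1, 0), L = (0, 1), Q = (3, 1).
1. P lies on line EL with EP:PL = -2:3 ⇒ P = (3, -2)
2. W is the centroid of triangle LFQ ⇒ W = (1, 2/3)
3. D lies on line PQ with PD:DQ = 3:5 ⇒ D = (3, -7/8)
4. G is the midpoint of FE ⇒ G = (1/2, 0)
5. V lies on line LE with LV:VE = 4:3 ⇒ V = (4/7, 3/7)
2·[DWV] = 191/168, 2·[GFP] = 1
[DWV]:[GFP] = 191/168:1 = 191/168

[DWV]:[GFP] = 191/168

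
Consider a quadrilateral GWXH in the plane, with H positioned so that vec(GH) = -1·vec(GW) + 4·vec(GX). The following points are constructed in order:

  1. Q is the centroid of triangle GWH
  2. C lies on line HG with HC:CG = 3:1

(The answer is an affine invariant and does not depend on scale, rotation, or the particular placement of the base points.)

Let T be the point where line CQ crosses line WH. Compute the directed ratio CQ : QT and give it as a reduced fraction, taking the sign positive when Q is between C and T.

Set G = (0, 0), W = (1, 0), X = (0, 1), H = (-1, 4); any affine frame gives the same invariant.
1. Q is the centroid of triangle GWH ⇒ Q = (0, 4/3)
2. C lies on line HG with HC:CG = 3:1 ⇒ C = (-1/4, 1)
line CQ meets WH at T = (1/5, 8/5)
Q = C + t·(T−C) with t = 5/9, so CQ:QT = 5/9:4/9

CQ:QT = 5/4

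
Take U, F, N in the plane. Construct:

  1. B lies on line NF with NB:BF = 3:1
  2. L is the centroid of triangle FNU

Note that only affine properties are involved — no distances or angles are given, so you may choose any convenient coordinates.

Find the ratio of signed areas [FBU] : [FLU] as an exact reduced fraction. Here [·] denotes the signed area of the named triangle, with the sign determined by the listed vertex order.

Work in coordinates with U = (0, 0), F = (1, 0), N = (0, 1).
1. B lies on line NF with NB:BF = 3:1 ⇒ B = (3/4, 1/4)
2. L is the centroid of triangle FNU ⇒ L = (1/3, 1/3)
2·[FBU] = 1/4, 2·[FLU] = 1/3
[FBU]:[FLU] = 1/4:1/3 = 3/4

[FBU]:[FLU] = 3/4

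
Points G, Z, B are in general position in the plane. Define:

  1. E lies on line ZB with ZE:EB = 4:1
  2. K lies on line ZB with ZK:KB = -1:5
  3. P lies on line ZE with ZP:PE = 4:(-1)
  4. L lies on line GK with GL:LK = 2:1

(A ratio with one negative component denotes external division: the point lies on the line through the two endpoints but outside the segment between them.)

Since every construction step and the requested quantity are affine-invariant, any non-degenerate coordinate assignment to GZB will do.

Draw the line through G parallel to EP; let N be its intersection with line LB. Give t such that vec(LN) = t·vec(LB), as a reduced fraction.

Choose coordinates G = (0, 0), Z = (1, 0), B = (0, 1).
1. E lies on line ZB with ZE:EB = 4:1 ⇒ E = (1/5, 4/5)
2. K lies on line ZB with ZK:KB = -1:5 ⇒ K = (5/4, -1/4)
3. P lies on line ZE with ZP:PE = 4:(-1) ⇒ P = (-1/15, 16/15)
4. L lies on line GK with GL:LK = 2:1 ⇒ L = (5/6, -1/6)
through G parallel to EP: direction (-4/15, 4/15); meets LB at N = (5/2, -5/2)
N = L + t·(B−L) with t = -2

t = -2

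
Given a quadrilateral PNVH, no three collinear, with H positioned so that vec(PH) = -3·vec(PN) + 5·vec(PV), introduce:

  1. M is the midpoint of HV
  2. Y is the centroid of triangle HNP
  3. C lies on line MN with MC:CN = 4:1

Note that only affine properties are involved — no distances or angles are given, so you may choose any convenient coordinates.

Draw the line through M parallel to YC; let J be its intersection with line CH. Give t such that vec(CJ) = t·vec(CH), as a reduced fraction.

t = 10/21

Work in coordinates with P = (0, 0), N = (1, 0), V = (0, 1), H = (-3, 5).
1. M is the midpoint of HV ⇒ M = (-3/2, 3)
2. Y is the centroid of triangle HNP ⇒ Y = (-2/3, 5/3)
3. C lies on line MN with MC:CN = 4:1 ⇒ C = (1/2, 3/5)
through M parallel to YC: direction (7/6, -16/15); meets CH at J = (-7/6, 283/105)
J = C + t·(H−C) with t = 10/21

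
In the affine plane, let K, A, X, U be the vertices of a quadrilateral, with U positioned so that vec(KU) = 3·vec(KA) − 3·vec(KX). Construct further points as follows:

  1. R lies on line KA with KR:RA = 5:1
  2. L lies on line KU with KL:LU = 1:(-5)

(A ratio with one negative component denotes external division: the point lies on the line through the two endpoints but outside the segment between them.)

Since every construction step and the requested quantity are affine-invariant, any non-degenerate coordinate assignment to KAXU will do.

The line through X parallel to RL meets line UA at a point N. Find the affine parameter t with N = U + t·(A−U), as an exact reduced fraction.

t = 49/39

Set K = (0, 0), A = (1, 0), X = (0, 1), U = (3, -3); any affine frame gives the same invariant.
1. R lies on line KA with KR:RA = 5:1 ⇒ R = (5/6, 0)
2. L lies on line KU with KL:LU = 1:(-5) ⇒ L = (-3/4, 3/4)
through X parallel to RL: direction (-19/12, 3/4); meets UA at N = (19/39, 10/13)
N = U + t·(A−U) with t = 49/39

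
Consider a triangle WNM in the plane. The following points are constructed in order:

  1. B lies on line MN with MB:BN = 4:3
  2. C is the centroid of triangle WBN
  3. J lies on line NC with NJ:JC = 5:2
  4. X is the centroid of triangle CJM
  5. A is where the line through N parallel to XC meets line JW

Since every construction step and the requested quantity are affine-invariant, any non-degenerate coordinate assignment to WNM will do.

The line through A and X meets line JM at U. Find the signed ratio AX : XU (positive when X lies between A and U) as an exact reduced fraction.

AX:XU = -325/34

Set W = (0, 0), N = (1, 0), M = (0, 1); any affine frame gives the same invariant.
1. B lies on line MN with MB:BN = 4:3 ⇒ B = (4/7, 3/7)
2. C is the centroid of triangle WBN ⇒ C = (11/21, 1/7)
3. J lies on line NC with NJ:JC = 5:2 ⇒ J = (97/147, 5/49)
4. X is the centroid of triangle CJM ⇒ X = (58/147, 61/147)
5. A is where the line through N parallel to XC meets line JW ⇒ A = (776/833, 120/833)
line AX meets JM at U = (7178/15925, 6157/15925)
X = A + t·(U−A) with t = 325/291, so AX:XU = 325/291:-34/291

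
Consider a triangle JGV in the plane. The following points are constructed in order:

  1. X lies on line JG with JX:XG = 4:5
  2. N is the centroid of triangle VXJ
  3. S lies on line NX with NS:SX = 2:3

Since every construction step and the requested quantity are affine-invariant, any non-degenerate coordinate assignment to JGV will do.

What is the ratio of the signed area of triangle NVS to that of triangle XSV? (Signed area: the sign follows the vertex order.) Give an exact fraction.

[NVS]:[XSV] = 2/3

Assign J = (0, 0), G = (1, 0), V = (0, 1) — the answer is frame-independent, so this choice is without loss of generality.
1. X lies on line JG with JX:XG = 4:5 ⇒ X = (4/9, 0)
2. N is the centroid of triangle VXJ ⇒ N = (4/27, 1/3)
3. S lies on line NX with NS:SX = 2:3 ⇒ S = (4/15, 1/5)
2·[NVS] = -8/135, 2·[XSV] = -4/45
[NVS]:[XSV] = -8/135:-4/45 = 2/3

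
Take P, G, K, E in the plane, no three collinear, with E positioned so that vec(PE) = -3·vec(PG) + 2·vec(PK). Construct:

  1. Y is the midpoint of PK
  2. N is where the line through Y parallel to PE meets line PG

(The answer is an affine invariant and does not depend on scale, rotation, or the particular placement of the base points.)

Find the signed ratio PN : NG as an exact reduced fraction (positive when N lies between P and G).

PN:NG = 3

Work in coordinates with P = (0, 0), G = (1, 0), K = (0, 1), E = (-3, 2).
1. Y is the midpoint of PK ⇒ Y = (0, 1/2)
2. N is where the line through Y parallel to PE meets line PG ⇒ N = (3/4, 0)
N = P + t·(G−P) with t = 3/4, so PN:NG = t:(1−t) = 3/4:1/4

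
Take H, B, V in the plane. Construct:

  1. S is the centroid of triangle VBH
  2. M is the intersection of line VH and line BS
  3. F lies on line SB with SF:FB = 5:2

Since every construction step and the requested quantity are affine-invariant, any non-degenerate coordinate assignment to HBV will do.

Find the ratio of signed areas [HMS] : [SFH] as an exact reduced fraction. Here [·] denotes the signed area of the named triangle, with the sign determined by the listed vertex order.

[HMS]:[SFH] = 7/10

Assign H = (0, 0), B = (1, 0), V = (0, 1) — the answer is frame-independent, so this choice is without loss of generality.
1. S is the centroid of triangle VBH ⇒ S = (1/3, 1/3)
2. M is the intersection of line VH and line BS ⇒ M = (0, 1/2)
3. F lies on line SB with SF:FB = 5:2 ⇒ F = (17/21, 2/21)
2·[HMS] = -1/6, 2·[SFH] = -5/21
[HMS]:[SFH] = -1/6:-5/21 = 7/10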